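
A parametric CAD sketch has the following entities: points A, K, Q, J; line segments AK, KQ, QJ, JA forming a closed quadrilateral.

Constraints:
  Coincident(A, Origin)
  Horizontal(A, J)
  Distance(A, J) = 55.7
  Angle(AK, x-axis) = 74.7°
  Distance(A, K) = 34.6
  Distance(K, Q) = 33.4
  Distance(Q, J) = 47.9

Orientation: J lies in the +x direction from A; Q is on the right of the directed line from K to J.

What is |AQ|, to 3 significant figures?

7.80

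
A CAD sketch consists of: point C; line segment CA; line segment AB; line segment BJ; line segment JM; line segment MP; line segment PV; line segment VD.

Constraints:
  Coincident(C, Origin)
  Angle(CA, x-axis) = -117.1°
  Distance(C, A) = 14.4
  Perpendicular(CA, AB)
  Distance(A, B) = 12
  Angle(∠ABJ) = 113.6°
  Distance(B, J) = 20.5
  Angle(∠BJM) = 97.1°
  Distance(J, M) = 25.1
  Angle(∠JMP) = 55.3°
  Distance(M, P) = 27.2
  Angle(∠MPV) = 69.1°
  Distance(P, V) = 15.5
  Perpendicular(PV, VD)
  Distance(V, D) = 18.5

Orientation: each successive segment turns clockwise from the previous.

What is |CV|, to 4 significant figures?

14.97

∠JMP = 55.3° gives MP at -121.1° from the x-axis; with |MP| = 27.2, P = (-4.990, -8.605). ∠MPV = 69.1° gives PV at 128.0° from the x-axis; with |PV| = 15.5, V = (-14.53, 3.609). Then |CV| = |V − C| = 14.97.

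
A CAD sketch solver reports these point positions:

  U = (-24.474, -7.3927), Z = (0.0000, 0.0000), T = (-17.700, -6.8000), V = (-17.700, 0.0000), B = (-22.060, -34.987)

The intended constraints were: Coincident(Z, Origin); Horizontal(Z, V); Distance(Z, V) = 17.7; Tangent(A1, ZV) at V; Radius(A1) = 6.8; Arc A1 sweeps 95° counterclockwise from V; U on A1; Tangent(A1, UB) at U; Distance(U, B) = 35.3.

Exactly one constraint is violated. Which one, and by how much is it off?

Distance(U, B) = 35.3 — off by 7.60.

Z = (0.00, 0.00) ✓; Z.y = 0.00, V.y = 0.00 ✓; |ZV| = 17.70 ✓; ∠(TV, VZ) = 90.00° ✓; |TV| = 6.800 ✓; bearing(T→U) − bearing(T→V) = 95.00° ✓; |TU| = 6.800 ✓; ∠(TU, UB) = 90.00° ✓; |UB| = 27.70 ✗.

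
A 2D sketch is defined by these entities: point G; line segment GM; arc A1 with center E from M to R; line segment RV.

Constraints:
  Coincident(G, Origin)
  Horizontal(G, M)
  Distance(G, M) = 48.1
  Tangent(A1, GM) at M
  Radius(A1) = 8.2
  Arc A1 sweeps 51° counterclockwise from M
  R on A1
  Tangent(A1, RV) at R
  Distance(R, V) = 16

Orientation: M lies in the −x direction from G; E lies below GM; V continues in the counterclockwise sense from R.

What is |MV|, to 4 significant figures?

22.58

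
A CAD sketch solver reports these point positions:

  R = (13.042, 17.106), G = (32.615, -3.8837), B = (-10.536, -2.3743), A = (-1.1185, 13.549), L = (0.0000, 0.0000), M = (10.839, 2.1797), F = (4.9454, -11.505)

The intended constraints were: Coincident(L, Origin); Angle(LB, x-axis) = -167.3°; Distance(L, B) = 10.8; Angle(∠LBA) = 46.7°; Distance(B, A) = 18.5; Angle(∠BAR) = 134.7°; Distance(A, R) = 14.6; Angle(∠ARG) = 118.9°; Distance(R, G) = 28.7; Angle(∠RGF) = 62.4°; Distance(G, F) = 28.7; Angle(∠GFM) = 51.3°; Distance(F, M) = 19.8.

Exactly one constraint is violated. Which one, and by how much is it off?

Distance(F, M) = 19.8 — off by 4.90.

L = (0.00, 0.00) ✓; LB at -167.3° ✓; |LB| = 10.80 ✓; ∠LBA = 46.70° ✓; |BA| = 18.50 ✓; ∠BAR = 134.7° ✓; |AR| = 14.60 ✓; ∠ARG = 118.9° ✓; |RG| = 28.70 ✓; ∠RGF = 62.40° ✓; |GF| = 28.70 ✓; ∠GFM = 51.30° ✓; |FM| = 14.90 ✗.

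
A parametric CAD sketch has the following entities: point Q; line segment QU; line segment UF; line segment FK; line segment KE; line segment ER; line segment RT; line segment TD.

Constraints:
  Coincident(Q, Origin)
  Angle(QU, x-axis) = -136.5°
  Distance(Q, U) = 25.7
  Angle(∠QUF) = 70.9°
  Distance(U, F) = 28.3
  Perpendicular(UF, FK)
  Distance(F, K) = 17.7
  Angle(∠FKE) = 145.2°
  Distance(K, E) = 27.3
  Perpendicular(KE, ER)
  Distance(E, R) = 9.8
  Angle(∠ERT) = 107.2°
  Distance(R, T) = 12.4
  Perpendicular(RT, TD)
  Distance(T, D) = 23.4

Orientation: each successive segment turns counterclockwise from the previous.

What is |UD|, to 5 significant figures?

42.790

Q is at the origin; QU runs at -136.5° with length 25.7, so U = (-18.642, -17.691). ∠QUF = 70.9° gives UF at -27.400° from the x-axis; with |UF| = 28.3, F = (6.4831, -30.714). The perpendicularity gives FK at right angles to UF, so FK runs at 62.600°; with |FK| = 17.7, K = (14.629, -15.000). ∠FKE = 145.2° gives KE at 97.400° from the x-axis; with |KE| = 27.3, E = (11.112, 12.073). KE is perpendicular to ER, so ER runs at -172.60°; with |ER| = 9.8, R = (1.3941, 10.810). ∠ERT = 107.2° gives RT at -99.800° from the x-axis; with |RT| = 12.4, T = (-0.71650, -1.4087). RT is perpendicular to TD, so TD runs at -9.8000°; with |TD| = 23.4, D = (22.342, -5.3916). Then |UD| = |D − U| = 42.790.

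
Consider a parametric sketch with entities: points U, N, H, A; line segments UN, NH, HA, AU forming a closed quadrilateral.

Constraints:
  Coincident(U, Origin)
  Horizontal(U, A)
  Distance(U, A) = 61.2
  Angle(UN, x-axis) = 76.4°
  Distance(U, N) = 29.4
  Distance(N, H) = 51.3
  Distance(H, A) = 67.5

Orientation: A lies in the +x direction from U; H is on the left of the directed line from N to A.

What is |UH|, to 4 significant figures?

77.96

U is at the origin; U and A share the same y with |UA| = 61.2 and A in +x, so A = (61.2, 0). UN runs at 76.4° with |UN| = 29.4, so N = (6.913, 28.58). H is determined by |NH| = 51.3 and |HA| = 67.5 together: it lies at the intersection of circle(N, 51.3) and circle(A, 67.5). With |NA| = 61.35, the foot of the radical line on NA is 14.99 from N and the perpendicular offset is √(51.3² − 14.99²) = 49.06. Taking the left-of-NA solution: H = (43.03, 65.01).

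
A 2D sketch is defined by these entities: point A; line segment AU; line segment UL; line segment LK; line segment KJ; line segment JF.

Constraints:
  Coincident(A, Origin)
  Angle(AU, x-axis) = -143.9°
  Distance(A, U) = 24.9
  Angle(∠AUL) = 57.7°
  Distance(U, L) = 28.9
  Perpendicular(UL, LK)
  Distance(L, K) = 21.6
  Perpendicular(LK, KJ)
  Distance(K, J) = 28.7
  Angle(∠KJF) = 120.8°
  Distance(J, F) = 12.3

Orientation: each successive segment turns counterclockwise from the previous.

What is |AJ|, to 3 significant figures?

13.1

The perpendicularity gives LK at right angles to UL, so LK runs at 68.4°; with |LK| = 21.6, K = (14.7, -5.23). The perpendicularity gives KJ at right angles to LK, so KJ runs at 158°; with |KJ| = 28.7, J = (-12.0, 5.34). Then |AJ| = |J − A| = 13.1.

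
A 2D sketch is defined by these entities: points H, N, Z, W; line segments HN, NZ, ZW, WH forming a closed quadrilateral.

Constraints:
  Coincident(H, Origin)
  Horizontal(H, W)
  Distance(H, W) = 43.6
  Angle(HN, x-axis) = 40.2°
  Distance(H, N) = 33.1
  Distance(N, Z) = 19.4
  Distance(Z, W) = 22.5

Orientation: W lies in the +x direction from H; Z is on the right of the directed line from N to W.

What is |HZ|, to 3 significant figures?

21.4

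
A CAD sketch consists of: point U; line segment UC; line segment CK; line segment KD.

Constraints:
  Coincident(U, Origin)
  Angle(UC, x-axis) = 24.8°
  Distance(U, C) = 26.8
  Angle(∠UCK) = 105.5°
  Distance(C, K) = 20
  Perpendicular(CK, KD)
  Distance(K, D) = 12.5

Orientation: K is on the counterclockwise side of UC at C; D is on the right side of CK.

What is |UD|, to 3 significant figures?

47.0

U is at the origin; UC runs at 24.8° with length 26.8, so C = 26.8·(cos 24.8°, sin 24.8°) = (24.3, 11.2). ∠UCK = 105.5°, so CK runs at 24.8° + (180° − 105.5°) = 99.3° from the x-axis; with |CK| = 20.0, K = C + 20.0·(cos 99.3°, sin 99.3°) = (21.1, 31.0). CK ⟂ KD; with |KD| = 12.5 on the right of CK, D = K + 12.5·(0.987, 0.162) = (33.4, 33.0). Then |UD| = |D − U| = 47.0.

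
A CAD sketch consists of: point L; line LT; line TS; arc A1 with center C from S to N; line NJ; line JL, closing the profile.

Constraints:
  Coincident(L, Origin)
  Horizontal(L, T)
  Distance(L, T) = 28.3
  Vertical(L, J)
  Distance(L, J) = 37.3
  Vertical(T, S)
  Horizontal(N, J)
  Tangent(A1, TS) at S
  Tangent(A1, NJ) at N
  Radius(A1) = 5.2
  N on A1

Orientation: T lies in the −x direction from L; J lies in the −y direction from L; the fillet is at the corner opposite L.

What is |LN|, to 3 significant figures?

43.9

The virtual corner opposite L is at (-28.3, -37.3). The tangent condition forces CS to be normal to TS and tangency of A1 to NJ means the radius CN is perpendicular to NJ, with radius 5.2, so the center C sits 5.2 in from both sides at C = (-23.1, -32.1). That places the tangent points at S = (-28.3, -32.1) on TS and N = (-23.1, -37.3) on NJ. Then |LN| = |N − L| = 43.9.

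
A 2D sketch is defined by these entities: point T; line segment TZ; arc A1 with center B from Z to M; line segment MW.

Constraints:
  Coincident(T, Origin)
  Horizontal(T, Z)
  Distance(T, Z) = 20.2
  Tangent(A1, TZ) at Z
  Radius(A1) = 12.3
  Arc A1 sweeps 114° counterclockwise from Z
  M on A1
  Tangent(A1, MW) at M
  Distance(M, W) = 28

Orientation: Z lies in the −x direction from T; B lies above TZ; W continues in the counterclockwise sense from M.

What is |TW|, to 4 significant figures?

47.47

T is at the origin; T and Z share the same y with |TZ| = 20.2 and Z on the −x side, so Z = (-20.20, 0.000). Tangency of A1 to TZ means the radius BZ is perpendicular to TZ, so B = Z + (0, 12.3) = (-20.20, 12.30). On A1, Z sits at bearing -90° from B; a 114° counterclockwise sweep puts M at bearing 24°, so M = B + 12.3·(cos 24°, sin 24°) = (-8.963, 17.30). The tangent condition forces BM to be normal to MW, so MW runs along (−sin 24°, cos 24°); with |MW| = 28.0, W = (-20.35, 42.88). Then |TW| = |W − T| = 47.47.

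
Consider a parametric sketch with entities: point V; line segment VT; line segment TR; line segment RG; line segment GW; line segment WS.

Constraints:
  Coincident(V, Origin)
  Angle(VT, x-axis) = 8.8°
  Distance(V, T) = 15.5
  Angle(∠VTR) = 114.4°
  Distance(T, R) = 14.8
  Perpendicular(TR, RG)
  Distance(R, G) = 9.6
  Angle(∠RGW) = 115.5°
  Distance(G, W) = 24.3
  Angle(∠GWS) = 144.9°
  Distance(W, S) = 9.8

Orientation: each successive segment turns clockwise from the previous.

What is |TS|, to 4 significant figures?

24.93

V is at the origin; VT runs at 8.8° with length 15.5, so T = (15.32, 2.371). ∠VTR = 114.4° gives TR at -56.80° from the x-axis; with |TR| = 14.8, R = (23.42, -10.01). TR is perpendicular to RG, so RG runs at -146.8°; with |RG| = 9.6, G = (15.39, -15.27). ∠RGW = 115.5° gives GW at 148.7° from the x-axis; with |GW| = 24.3, W = (-5.375, -2.645). ∠GWS = 144.9° gives WS at 113.6° from the x-axis; with |WS| = 9.8, S = (-9.298, 6.335). Then |TS| = |S − T| = 24.93.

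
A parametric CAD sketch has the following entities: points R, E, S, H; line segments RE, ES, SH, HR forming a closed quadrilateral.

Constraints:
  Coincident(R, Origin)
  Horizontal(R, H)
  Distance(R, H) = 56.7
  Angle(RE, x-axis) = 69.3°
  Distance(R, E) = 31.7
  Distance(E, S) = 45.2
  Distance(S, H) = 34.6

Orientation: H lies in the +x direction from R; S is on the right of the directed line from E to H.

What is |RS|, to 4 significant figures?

28.23

Checks: |ES| = 45.20 ✓; |SH| = 34.60 ✓.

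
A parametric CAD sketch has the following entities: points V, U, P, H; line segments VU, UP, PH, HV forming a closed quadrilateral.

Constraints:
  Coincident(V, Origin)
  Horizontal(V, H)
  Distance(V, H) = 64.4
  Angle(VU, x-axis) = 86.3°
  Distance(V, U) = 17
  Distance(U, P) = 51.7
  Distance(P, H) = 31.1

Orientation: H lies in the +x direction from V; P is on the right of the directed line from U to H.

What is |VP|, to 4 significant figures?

43.08

V is at the origin; VH is horizontal with |VH| = 64.4 and H in +x, so H = (64.4, 0). VU runs at 86.3° with |VU| = 17.0, so U = (1.097, 16.96). P is determined by |UP| = 51.7 and |PH| = 31.1 together: it lies at the intersection of circle(U, 51.7) and circle(H, 31.1). With |UH| = 65.54, the foot of the radical line on UH is 45.78 from U and the perpendicular offset is √(51.7² − 45.78²) = 24.02. Taking the right-of-UH solution: P = (39.10, -18.09).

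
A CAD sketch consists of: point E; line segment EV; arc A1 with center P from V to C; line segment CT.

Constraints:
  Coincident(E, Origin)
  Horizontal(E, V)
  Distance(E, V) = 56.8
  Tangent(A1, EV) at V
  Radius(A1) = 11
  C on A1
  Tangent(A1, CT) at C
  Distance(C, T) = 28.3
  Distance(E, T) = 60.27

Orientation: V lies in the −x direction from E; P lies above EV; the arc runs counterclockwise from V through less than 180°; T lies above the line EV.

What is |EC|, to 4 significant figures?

47.10

E is at the origin; EV is horizontal with |EV| = 56.8 and V on the −x side, so V = (-56.80, 0.000). Tangency of A1 to EV means the radius PV is perpendicular to EV, so P = V + (0, 11) = (-56.80, 11.00). Since PC ⟂ CT (tangency), |PT| = √(11.0² + 28.3²) = 30.36 regardless of where C sits on A1. So T lies on both circle(E, 60.27) and circle(P, 30.36); the above-EV intersection is T = (-45.72, 39.27). C is the foot of the tangent from T: C = (-45.80, 10.97).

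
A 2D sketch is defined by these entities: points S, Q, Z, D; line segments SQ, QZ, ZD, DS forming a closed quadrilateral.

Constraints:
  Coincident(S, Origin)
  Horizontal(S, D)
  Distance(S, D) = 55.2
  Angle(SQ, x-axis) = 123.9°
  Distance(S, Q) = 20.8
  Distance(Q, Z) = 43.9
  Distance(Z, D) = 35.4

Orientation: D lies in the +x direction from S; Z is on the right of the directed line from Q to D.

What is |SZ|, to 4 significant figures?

24.48

S is at the origin; SD is horizontal with |SD| = 55.2 and D in +x, so D = (55.2, 0). SQ runs at 123.9° with |SQ| = 20.8, so Q = (-11.60, 17.26). Z is determined by |QZ| = 43.9 and |ZD| = 35.4 together: it lies at the intersection of circle(Q, 43.9) and circle(D, 35.4). With |QD| = 69.00, the foot of the radical line on QD is 39.38 from Q and the perpendicular offset is √(43.9² − 39.38²) = 19.40. Taking the right-of-QD solution: Z = (21.68, -11.37).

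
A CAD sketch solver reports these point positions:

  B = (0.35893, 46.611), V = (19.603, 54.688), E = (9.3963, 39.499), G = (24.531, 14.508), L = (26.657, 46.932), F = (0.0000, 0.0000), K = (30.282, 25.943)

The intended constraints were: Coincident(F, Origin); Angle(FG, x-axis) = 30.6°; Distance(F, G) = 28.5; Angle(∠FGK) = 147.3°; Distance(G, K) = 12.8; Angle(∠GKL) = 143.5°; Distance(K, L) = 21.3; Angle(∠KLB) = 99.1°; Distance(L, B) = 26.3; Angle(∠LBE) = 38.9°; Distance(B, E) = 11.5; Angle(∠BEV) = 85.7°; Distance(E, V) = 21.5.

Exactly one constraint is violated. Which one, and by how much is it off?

Distance(E, V) = 21.5 — off by 3.20.

F = (0.00, 0.00) ✓; FG at 30.60° ✓; |FG| = 28.50 ✓; ∠FGK = 147.3° ✓; |GK| = 12.80 ✓; ∠GKL = 143.5° ✓; |KL| = 21.30 ✓; ∠KLB = 99.10° ✓; |LB| = 26.30 ✓; ∠LBE = 38.90° ✓; |BE| = 11.50 ✓; ∠BEV = 85.70° ✓; |EV| = 18.30 ✗.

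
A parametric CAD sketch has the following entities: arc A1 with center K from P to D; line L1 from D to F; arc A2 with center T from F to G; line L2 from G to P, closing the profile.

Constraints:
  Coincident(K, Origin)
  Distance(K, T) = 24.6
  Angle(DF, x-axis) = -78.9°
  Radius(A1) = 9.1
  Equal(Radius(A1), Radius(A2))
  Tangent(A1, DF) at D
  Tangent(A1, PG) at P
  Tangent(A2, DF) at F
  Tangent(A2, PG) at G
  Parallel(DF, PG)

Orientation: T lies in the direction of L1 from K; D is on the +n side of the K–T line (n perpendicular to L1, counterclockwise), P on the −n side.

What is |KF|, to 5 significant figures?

26.229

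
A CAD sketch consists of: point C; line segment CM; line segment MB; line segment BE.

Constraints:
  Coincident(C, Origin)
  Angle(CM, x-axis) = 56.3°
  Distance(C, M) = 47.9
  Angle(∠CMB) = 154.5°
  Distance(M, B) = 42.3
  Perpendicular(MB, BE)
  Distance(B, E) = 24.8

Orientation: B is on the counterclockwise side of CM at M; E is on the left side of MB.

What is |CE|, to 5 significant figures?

85.636

∠CMB = 154.5°, so MB runs at 56.3° + (180° − 154.5°) = 81.800° from the x-axis; with |MB| = 42.3, B = M + 42.3·(cos 81.800°, sin 81.800°) = (32.610, 81.718). The perpendicularity gives BE at right angles to MB; with |BE| = 24.8 on the left of MB, E = B + 24.8·(-0.98978, 0.14263) = (8.0638, 85.255). Then |CE| = |E − C| = 85.636.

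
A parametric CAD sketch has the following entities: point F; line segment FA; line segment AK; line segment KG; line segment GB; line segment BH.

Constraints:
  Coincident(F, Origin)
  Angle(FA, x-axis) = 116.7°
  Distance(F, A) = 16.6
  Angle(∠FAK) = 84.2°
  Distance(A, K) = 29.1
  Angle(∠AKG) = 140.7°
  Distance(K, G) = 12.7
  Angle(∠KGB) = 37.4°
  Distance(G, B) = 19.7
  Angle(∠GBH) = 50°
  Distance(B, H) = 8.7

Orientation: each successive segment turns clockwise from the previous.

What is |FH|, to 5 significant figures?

28.099

F is at the origin; FA runs at 116.7° with length 16.6, so A = (-7.4587, 14.830). ∠FAK = 84.2° gives AK at 20.900° from the x-axis; with |AK| = 29.1, K = (19.727, 25.211). ∠AKG = 140.7° gives KG at -18.400° from the x-axis; with |KG| = 12.7, G = (31.777, 21.202). ∠KGB = 37.4° gives GB at -161.00° from the x-axis; with |GB| = 19.7, B = (13.151, 14.789). ∠GBH = 50.0° gives BH at 69.000° from the x-axis; with |BH| = 8.7, H = (16.268, 22.911). Then |FH| = |H − F| = 28.099.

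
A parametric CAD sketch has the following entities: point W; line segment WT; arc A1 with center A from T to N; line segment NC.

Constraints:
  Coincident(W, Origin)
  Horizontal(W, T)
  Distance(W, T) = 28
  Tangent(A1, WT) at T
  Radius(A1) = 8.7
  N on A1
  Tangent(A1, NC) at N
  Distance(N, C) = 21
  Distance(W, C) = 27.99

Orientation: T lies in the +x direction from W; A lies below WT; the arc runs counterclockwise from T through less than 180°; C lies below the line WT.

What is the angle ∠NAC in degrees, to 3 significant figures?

67.5°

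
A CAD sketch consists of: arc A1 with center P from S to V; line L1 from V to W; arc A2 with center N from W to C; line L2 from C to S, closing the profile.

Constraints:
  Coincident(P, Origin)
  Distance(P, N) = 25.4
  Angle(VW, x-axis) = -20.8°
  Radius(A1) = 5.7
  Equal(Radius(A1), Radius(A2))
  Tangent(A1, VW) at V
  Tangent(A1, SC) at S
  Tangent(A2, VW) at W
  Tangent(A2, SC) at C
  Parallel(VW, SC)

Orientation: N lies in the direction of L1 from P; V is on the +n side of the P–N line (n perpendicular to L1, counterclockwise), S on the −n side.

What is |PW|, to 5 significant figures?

26.032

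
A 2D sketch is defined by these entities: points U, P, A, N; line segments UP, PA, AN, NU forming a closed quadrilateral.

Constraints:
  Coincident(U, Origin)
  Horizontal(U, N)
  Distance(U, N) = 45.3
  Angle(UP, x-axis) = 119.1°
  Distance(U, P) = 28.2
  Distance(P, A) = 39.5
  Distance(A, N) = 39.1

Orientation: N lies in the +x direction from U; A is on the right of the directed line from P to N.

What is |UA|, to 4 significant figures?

11.43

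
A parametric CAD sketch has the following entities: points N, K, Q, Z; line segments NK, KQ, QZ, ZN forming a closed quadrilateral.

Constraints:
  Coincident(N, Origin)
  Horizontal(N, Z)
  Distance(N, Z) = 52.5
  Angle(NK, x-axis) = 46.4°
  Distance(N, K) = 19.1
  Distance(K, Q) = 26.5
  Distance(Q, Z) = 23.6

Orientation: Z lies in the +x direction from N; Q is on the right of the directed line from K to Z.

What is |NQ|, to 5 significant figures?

30.632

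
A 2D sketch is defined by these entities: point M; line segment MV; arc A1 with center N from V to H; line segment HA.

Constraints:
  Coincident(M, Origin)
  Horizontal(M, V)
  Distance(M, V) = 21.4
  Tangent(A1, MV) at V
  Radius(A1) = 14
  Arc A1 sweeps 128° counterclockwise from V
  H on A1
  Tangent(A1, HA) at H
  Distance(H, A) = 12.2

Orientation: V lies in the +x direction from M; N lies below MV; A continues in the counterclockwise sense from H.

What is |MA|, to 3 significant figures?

36.9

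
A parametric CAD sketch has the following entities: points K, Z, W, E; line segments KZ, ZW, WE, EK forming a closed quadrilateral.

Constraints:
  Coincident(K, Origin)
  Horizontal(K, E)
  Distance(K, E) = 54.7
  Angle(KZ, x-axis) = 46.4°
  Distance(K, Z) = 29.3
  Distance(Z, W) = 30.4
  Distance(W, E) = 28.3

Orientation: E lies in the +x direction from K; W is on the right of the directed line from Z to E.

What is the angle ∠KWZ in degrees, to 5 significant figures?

59.216°

K is at the origin; KE is horizontal with |KE| = 54.7 and E in +x, so E = (54.7, 0). KZ runs at 46.4° with |KZ| = 29.3, so Z = (20.206, 21.218). W is determined by |ZW| = 30.4 and |WE| = 28.3 together: it lies at the intersection of circle(Z, 30.4) and circle(E, 28.3). With |ZE| = 40.498, the foot of the radical line on ZE is 21.771 from Z and the perpendicular offset is √(30.4² − 21.771²) = 21.218. Taking the right-of-ZE solution: W = (27.632, -8.2607).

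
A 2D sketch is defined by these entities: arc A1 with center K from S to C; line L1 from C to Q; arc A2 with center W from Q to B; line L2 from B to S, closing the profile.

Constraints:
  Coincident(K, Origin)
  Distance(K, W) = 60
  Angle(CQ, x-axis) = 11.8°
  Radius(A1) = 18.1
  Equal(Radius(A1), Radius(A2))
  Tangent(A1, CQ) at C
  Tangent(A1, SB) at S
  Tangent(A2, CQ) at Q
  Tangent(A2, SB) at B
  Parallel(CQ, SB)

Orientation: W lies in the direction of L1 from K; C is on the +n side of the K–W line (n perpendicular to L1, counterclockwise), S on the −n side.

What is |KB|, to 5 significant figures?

62.671

Tangency of A1 to both parallel lines with radius 18.1 puts C and S at K ± 18.1·n: C = (-3.7014, 17.717), S = (3.7014, -17.717). Equal radii place Q and B the same way about W: Q = W + 18.1·n = (55.031, 29.987), B = W − 18.1·n = (62.433, -5.4477). Then |KB| = |B − K| = 62.671.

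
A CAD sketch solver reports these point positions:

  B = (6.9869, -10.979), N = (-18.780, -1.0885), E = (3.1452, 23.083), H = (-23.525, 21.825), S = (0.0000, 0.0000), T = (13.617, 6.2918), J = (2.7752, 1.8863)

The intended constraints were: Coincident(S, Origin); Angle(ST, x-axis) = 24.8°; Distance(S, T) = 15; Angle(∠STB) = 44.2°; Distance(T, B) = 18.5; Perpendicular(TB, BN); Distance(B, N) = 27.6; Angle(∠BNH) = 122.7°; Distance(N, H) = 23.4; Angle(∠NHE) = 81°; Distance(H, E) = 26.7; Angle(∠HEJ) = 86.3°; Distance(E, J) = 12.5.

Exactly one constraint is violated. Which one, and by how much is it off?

Distance(E, J) = 12.5 — off by 8.70.

S = (0.00, 0.00) ✓; ST at 24.80° ✓; |ST| = 15.00 ✓; ∠STB = 44.20° ✓; |TB| = 18.50 ✓; ∠(TB, BN) = 90.00° ✓; |BN| = 27.60 ✓; ∠BNH = 122.7° ✓; |NH| = 23.40 ✓; ∠NHE = 81.00° ✓; |HE| = 26.70 ✓; ∠HEJ = 86.30° ✓; |EJ| = 21.20 ✗.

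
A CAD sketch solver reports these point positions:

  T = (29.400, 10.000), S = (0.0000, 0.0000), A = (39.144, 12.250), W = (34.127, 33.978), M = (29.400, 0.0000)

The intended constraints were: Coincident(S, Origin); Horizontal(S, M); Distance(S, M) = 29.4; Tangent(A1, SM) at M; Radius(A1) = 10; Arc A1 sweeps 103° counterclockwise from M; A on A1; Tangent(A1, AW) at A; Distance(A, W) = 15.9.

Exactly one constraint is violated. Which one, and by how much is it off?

Distance(A, W) = 15.9 — off by 6.40.

S = (0.00, 0.00) ✓; S.y = 0.00, M.y = 0.00 ✓; |SM| = 29.40 ✓; ∠(TM, MS) = 90.00° ✓; |TM| = 10.00 ✓; bearing(T→A) − bearing(T→M) = 103.0° ✓; |TA| = 10.00 ✓; ∠(TA, AW) = 90.00° ✓; |AW| = 22.30 ✗.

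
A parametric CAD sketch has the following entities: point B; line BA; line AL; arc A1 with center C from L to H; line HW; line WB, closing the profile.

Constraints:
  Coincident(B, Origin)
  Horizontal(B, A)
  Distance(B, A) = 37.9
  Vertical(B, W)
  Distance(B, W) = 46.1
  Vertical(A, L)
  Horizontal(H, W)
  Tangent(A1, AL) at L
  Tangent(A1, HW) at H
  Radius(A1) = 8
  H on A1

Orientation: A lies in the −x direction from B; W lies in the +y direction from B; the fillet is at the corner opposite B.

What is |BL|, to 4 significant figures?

53.74

B is at the origin; B and A share the same y with |BA| = 37.9 and A on the −x side, so A = (-37.90, 0.000). B and W share the same x with |BW| = 46.1 and W on the +y side, so W = (0.000, 46.10). The virtual corner opposite B is at (-37.90, 46.10). A1 meets AL tangentially, so CL is at right angles to AL and the tangent condition forces CH to be normal to HW, with radius 8.0, so the center C sits 8.0 in from both sides at C = (-29.90, 38.10). That places the tangent points at L = (-37.90, 38.10) on AL and H = (-29.90, 46.10) on HW. Then |BL| = |L − B| = 53.74.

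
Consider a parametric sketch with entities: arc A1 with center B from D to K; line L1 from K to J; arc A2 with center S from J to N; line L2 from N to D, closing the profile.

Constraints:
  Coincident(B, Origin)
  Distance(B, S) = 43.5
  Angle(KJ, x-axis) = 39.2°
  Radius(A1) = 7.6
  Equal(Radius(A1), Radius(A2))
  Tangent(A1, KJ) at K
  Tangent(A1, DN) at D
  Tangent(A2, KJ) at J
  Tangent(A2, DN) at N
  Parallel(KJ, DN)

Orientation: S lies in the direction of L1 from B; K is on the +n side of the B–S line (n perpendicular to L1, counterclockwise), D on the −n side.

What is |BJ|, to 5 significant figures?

44.159

Tangency of A1 to both parallel lines with radius 7.6 puts K and D at B ± 7.6·n: K = (-4.8034, 5.8896), D = (4.8034, -5.8896). Equal radii place J and N the same way about S: J = S + 7.6·n = (28.907, 33.383), N = S − 7.6·n = (38.514, 21.604). Then |BJ| = |J − B| = 44.159.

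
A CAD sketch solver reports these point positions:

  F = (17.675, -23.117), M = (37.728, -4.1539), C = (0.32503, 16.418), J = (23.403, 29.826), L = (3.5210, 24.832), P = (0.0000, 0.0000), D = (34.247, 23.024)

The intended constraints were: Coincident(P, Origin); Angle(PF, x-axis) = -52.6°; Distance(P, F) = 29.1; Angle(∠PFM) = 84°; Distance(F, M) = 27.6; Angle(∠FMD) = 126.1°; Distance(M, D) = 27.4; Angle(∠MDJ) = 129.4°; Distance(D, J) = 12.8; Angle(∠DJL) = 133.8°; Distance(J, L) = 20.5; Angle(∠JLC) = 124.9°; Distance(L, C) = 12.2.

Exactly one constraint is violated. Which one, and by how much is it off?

Distance(L, C) = 12.2 — off by 3.20.

P = (0.00, 0.00) ✓; PF at -52.60° ✓; |PF| = 29.10 ✓; ∠PFM = 84.00° ✓; |FM| = 27.60 ✓; ∠FMD = 126.1° ✓; |MD| = 27.40 ✓; ∠MDJ = 129.4° ✓; |DJ| = 12.80 ✓; ∠DJL = 133.8° ✓; |JL| = 20.50 ✓; ∠JLC = 124.9° ✓; |LC| = 9.001 ✗.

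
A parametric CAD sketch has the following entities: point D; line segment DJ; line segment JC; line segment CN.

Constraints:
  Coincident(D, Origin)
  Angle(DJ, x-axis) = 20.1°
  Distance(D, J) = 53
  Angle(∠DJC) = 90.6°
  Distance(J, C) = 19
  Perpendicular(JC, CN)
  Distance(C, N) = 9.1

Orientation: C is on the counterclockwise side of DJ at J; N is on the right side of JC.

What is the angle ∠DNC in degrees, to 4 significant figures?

17.48°

D is at the origin; DJ runs at 20.1° with length 53.0, so J = 53.0·(cos 20.1°, sin 20.1°) = (49.77, 18.21). ∠DJC = 90.6°, so JC runs at 20.1° + (180° − 90.6°) = 109.5° from the x-axis; with |JC| = 19.0, C = J + 19.0·(cos 109.5°, sin 109.5°) = (43.43, 36.12). JC ⟂ CN; with |CN| = 9.1 on the right of JC, N = C + 9.1·(0.9426, 0.3338) = (52.01, 39.16). Then cos ∠DNC = ND·NC / (|ND||NC|), giving 17.48°.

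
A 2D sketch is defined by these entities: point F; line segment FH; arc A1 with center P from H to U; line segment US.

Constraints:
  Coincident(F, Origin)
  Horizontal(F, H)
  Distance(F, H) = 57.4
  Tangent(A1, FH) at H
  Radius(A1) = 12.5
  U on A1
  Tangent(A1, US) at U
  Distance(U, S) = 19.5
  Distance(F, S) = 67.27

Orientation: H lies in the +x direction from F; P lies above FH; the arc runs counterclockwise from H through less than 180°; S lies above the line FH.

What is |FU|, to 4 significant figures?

70.54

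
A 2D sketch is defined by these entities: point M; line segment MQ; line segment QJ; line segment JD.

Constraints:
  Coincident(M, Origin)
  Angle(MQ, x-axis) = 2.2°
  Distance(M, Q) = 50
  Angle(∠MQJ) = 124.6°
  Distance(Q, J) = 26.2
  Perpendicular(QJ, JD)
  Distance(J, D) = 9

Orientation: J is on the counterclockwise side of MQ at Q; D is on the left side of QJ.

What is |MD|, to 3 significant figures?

63.4

M is at the origin; MQ runs at 2.2° with length 50.0, so Q = 50.0·(cos 2.2°, sin 2.2°) = (50.0, 1.92). ∠MQJ = 124.6°, so QJ runs at 2.2° + (180° − 124.6°) = 57.6° from the x-axis; with |QJ| = 26.2, J = Q + 26.2·(cos 57.6°, sin 57.6°) = (64.0, 24.0). The perpendicularity gives JD at right angles to QJ; with |JD| = 9.0 on the left of QJ, D = J + 9.0·(-0.844, 0.536) = (56.4, 28.9). Then |MD| = |D − M| = 63.4.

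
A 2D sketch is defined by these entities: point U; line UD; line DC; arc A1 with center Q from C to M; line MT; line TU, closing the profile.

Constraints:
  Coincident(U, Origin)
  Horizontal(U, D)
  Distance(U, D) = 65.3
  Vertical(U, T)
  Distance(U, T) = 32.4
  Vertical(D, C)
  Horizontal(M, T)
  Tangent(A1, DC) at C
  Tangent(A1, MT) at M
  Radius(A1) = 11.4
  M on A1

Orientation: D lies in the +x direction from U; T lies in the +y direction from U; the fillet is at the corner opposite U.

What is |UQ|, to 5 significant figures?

57.846

U is at the origin; UD is horizontal with |UD| = 65.3 and D on the +x side, so D = (65.300, 0.0000). U and T share the same x with |UT| = 32.4 and T on the +y side, so T = (0.0000, 32.400). The virtual corner opposite U is at (65.300, 32.400). A1 meets DC tangentially, so QC is at right angles to DC and the tangent condition forces QM to be normal to MT, with radius 11.4, so the center Q sits 11.4 in from both sides at Q = (53.900, 21.000). Then |UQ| = |Q − U| = 57.846.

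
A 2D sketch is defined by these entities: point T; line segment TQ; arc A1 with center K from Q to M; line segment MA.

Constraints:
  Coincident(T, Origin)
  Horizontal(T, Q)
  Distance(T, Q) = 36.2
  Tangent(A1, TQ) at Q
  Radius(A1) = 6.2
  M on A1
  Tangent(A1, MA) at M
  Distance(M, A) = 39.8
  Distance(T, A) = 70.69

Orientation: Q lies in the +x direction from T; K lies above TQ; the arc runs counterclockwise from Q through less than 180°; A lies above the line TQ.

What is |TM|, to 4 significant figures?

41.99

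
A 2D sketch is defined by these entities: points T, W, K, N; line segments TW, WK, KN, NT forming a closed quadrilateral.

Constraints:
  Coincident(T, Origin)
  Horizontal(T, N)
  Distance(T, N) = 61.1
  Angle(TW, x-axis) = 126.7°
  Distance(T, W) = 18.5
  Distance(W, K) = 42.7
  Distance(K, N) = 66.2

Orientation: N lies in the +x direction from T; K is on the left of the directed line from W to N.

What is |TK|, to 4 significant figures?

50.63

T is at the origin; TN is horizontal with |TN| = 61.1 and N in +x, so N = (61.1, 0). TW runs at 126.7° with |TW| = 18.5, so W = (-11.06, 14.83). K is determined by |WK| = 42.7 and |KN| = 66.2 together: it lies at the intersection of circle(W, 42.7) and circle(N, 66.2). With |WN| = 73.66, the foot of the radical line on WN is 19.46 from W and the perpendicular offset is √(42.7² − 19.46²) = 38.01. Taking the left-of-WN solution: K = (15.66, 48.14).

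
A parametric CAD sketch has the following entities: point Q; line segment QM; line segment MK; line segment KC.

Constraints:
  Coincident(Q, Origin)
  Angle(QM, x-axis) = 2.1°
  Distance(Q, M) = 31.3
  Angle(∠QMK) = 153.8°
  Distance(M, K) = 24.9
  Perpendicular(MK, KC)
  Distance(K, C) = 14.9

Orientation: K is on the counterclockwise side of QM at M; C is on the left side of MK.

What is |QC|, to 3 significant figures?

53.0

Q is at the origin; QM runs at 2.1° with length 31.3, so M = 31.3·(cos 2.1°, sin 2.1°) = (31.3, 1.15). ∠QMK = 153.8°, so MK runs at 2.1° + (180° − 153.8°) = 28.3° from the x-axis; with |MK| = 24.9, K = M + 24.9·(cos 28.3°, sin 28.3°) = (53.2, 13.0). The perpendicularity gives KC at right angles to MK; with |KC| = 14.9 on the left of MK, C = K + 14.9·(-0.474, 0.880) = (46.1, 26.1). Then |QC| = |C − Q| = 53.0.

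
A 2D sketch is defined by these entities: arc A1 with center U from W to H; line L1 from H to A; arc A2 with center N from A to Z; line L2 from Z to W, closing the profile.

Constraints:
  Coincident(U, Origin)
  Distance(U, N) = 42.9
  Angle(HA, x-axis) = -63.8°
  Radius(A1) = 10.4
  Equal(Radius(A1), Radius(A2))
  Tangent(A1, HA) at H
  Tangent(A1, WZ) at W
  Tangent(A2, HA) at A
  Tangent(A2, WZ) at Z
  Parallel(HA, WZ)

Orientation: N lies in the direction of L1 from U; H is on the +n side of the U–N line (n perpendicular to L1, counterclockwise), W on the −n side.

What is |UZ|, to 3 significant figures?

44.1

The slot axis is L1's direction at -63.8°, so u = (cos -63.8°, sin -63.8°) = (0.442, -0.897) and n = (−sin -63.8°, cos -63.8°) = (0.897, 0.442). U is at the origin and N lies 42.9 along u from U, so N = 42.9·u = (18.9, -38.5). Tangency of A1 to both parallel lines with radius 10.4 puts H and W at U ± 10.4·n: H = (9.33, 4.59), W = (-9.33, -4.59). Equal radii place A and Z the same way about N: A = N + 10.4·n = (28.3, -33.9), Z = N − 10.4·n = (9.61, -43.1). Then |UZ| = |Z − U| = 44.1.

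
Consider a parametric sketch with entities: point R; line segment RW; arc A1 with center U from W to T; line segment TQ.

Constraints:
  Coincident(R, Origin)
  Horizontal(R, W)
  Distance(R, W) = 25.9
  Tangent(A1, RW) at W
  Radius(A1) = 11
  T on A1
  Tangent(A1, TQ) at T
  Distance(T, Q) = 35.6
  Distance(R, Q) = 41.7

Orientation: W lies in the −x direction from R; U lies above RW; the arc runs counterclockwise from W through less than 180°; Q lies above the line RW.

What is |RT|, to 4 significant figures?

17.21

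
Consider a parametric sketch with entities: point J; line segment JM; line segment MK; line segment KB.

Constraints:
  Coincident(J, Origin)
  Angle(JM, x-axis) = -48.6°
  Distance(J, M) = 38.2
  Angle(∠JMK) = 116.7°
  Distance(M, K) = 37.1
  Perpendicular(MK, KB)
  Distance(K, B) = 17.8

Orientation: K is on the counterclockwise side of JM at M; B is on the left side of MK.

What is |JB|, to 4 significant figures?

56.67

J is at the origin; JM runs at -48.6° with length 38.2, so M = 38.2·(cos -48.6°, sin -48.6°) = (25.26, -28.65). ∠JMK = 116.7°, so MK runs at -48.6° + (180° − 116.7°) = 14.70° from the x-axis; with |MK| = 37.1, K = M + 37.1·(cos 14.70°, sin 14.70°) = (61.15, -19.24). The perpendicularity gives KB at right angles to MK; with |KB| = 17.8 on the left of MK, B = K + 17.8·(-0.2538, 0.9673) = (56.63, -2.022). Then |JB| = |B − J| = 56.67.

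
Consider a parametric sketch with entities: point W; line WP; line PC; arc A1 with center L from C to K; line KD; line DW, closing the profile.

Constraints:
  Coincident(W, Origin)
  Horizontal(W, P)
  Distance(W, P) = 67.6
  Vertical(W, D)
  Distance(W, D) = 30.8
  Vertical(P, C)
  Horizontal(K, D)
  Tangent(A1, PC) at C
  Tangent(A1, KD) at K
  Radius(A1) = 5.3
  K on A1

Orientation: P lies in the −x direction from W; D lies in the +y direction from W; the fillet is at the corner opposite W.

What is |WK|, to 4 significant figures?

69.50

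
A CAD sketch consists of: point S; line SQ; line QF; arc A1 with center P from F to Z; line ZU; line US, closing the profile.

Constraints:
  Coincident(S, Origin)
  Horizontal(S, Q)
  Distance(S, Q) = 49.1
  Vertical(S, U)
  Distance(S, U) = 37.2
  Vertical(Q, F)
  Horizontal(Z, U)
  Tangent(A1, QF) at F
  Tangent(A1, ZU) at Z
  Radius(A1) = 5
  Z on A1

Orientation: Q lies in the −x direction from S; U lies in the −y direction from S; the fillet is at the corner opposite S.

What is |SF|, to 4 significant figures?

58.72

S is at the origin; SQ is horizontal with |SQ| = 49.1 and Q on the −x side, so Q = (-49.10, 0.000). SU is vertical with |SU| = 37.2 and U on the −y side, so U = (0.000, -37.20). The virtual corner opposite S is at (-49.10, -37.20). Tangency of A1 to QF means the radius PF is perpendicular to QF and tangency of A1 to ZU means the radius PZ is perpendicular to ZU, with radius 5.0, so the center P sits 5.0 in from both sides at P = (-44.10, -32.20). That places the tangent points at F = (-49.10, -32.20) on QF and Z = (-44.10, -37.20) on ZU. Then |SF| = |F − S| = 58.72.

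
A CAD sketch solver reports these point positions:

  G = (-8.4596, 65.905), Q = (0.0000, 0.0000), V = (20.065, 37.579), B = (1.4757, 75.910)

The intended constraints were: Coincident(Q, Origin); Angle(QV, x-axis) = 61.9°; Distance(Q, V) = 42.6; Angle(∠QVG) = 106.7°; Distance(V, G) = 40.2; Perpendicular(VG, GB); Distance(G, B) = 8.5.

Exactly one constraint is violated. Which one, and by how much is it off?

Distance(G, B) = 8.5 — off by 5.60.

Q = (0.00, 0.00) ✓; QV at 61.90° ✓; |QV| = 42.60 ✓; ∠QVG = 106.7° ✓; |VG| = 40.20 ✓; ∠(VG, GB) = 90.00° ✓; |GB| = 14.10 ✗.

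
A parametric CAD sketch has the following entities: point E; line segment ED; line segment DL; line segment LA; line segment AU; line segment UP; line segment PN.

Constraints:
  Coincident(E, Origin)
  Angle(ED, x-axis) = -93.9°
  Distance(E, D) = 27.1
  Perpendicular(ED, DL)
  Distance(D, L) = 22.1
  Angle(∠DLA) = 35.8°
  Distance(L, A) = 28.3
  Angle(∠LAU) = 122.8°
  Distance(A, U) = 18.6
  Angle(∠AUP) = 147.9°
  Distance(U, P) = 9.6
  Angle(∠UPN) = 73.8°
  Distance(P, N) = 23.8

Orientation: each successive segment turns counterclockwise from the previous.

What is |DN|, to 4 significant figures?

6.399

∠AUP = 147.9° gives UP at -130.4° from the x-axis; with |UP| = 9.6, P = (-25.53, -23.37). ∠UPN = 73.8° gives PN at -24.20° from the x-axis; with |PN| = 23.8, N = (-3.821, -33.12). Then |DN| = |N − D| = 6.399.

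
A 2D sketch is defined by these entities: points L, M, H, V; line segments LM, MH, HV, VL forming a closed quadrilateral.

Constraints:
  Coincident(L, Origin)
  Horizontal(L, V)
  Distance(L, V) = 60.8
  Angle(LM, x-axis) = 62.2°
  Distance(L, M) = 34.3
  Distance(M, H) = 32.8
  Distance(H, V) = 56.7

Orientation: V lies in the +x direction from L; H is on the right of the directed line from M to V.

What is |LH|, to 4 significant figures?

4.107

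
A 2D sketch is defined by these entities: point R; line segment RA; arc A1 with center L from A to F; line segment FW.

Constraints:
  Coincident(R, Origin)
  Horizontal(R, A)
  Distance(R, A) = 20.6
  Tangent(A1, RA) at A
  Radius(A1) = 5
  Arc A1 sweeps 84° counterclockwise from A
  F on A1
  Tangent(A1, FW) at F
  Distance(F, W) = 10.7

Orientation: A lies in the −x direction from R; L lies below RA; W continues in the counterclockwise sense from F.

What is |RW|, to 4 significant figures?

30.68

R is at the origin; R and A share the same y with |RA| = 20.6 and A on the −x side, so A = (-20.60, 0.000). The tangent condition forces LA to be normal to RA, so L = A + (0, -5) = (-20.60, -5.000). On A1, A sits at bearing 90° from L; an 84° counterclockwise sweep puts F at bearing 174°, so F = L + 5.0·(cos 174°, sin 174°) = (-25.57, -4.477). The tangent condition forces LF to be normal to FW, so FW runs along (−sin 174°, cos 174°); with |FW| = 10.7, W = (-26.69, -15.12). Then |RW| = |W − R| = 30.68.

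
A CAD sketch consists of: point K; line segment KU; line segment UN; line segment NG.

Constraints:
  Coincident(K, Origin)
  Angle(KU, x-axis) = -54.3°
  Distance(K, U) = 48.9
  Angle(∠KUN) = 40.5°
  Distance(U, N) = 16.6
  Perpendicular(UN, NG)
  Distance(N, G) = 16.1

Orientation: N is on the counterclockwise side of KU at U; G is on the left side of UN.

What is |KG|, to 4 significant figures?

25.86

∠KUN = 40.5°, so UN runs at -54.3° + (180° − 40.5°) = 85.20° from the x-axis; with |UN| = 16.6, N = U + 16.6·(cos 85.20°, sin 85.20°) = (29.92, -23.17). The perpendicularity gives NG at right angles to UN; with |NG| = 16.1 on the left of UN, G = N + 16.1·(-0.9965, 0.08368) = (13.88, -21.82). Then |KG| = |G − K| = 25.86.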